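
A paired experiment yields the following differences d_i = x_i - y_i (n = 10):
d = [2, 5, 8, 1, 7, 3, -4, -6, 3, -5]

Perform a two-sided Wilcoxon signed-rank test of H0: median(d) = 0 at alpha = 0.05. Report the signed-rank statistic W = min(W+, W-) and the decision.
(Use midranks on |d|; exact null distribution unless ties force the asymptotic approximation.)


Step 1: Drop any zero differences (none here) and take |d_i|.
|d| = [2, 5, 8, 1, 7, 3, 4, 6, 3, 5]
Step 2: Midrank |d_i| (ties get averaged ranks).
ranks: |2|->2, |5|->6.5, |8|->10, |1|->1, |7|->9, |3|->3.5, |4|->5, |6|->8, |3|->3.5, |5|->6.5
Step 3: Attach original signs; sum ranks with positive sign and with negative sign.
W+ = 2 + 6.5 + 10 + 1 + 9 + 3.5 + 3.5 = 35.5
W- = 5 + 8 + 6.5 = 19.5
(Check: W+ + W- = 55 should equal n(n+1)/2 = 55.)
Step 4: Test statistic W = min(W+, W-) = 19.5.
Step 5: Ties in |d|, so use the tie-corrected normal approximation.
        E[W] = n(n+1)/4 = 10*11/4 = 27.5.
        Tie groups: |d|=3 (t=2), |d|=5 (t=2); sum(t^3 - t) = 12.
        Var[W] = n(n+1)(2n+1)/24 - sum(t^3-t)/48 = 2310/24 - 12/48 = 96.
        z = (W - E[W]) / sqrt(Var[W]) = (19.5 - 27.5) / 9.7980 = -0.8165.
        Two-sided p = 2*Phi(z) = 0.414216.
Step 6: alpha = 0.05. fail to reject H0.

W+ = 35.5, W- = 19.5, W = min = 19.5, p = 0.414216, fail to reject H0.


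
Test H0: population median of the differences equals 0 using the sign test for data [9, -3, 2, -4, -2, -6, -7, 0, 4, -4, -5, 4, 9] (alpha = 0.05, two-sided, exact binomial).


Step 1: Discard zero differences. Original n = 13; n_eff = number of nonzero differences = 12.
Nonzero differences (with sign): +9, -3, +2, -4, -2, -6, -7, +4, -4, -5, +4, +9
Step 2: Count signs: positive = 5, negative = 7.
Step 3: Under H0: P(positive) = 0.5, so the number of positives S ~ Bin(12, 0.5).
Step 4: Two-sided exact p-value = sum of Bin(12,0.5) probabilities at or below the observed probability = 0.774414.
Step 5: alpha = 0.05. fail to reject H0.

n_eff = 12, pos = 5, neg = 7, p = 0.774414, fail to reject H0.


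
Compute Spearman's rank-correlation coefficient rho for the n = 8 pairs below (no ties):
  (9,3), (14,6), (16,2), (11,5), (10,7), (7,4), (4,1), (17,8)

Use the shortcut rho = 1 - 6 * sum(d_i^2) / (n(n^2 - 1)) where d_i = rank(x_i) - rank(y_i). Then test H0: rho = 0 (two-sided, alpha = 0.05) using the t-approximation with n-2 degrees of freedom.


Step 1: Rank x and y separately (midranks; no ties here).
rank(x): 9->3, 14->6, 16->7, 11->5, 10->4, 7->2, 4->1, 17->8
rank(y): 3->3, 6->6, 2->2, 5->5, 7->7, 4->4, 1->1, 8->8
Step 2: d_i = R_x(i) - R_y(i); compute d_i^2.
  (3-3)^2=0, (6-6)^2=0, (7-2)^2=25, (5-5)^2=0, (4-7)^2=9, (2-4)^2=4, (1-1)^2=0, (8-8)^2=0
sum(d^2) = 38.
Step 3: rho = 1 - 6*38 / (8*(8^2 - 1)) = 1 - 228/504 = 0.547619.
Step 4: Under H0, t = rho * sqrt((n-2)/(1-rho^2)) = 1.6031 ~ t(6).
Step 5: Two-sided p-value from the t-distribution with 6 df = 0.160026.
Step 6: alpha = 0.05. fail to reject H0.

rho = 0.5476, p = 0.160026, fail to reject H0 at alpha = 0.05.


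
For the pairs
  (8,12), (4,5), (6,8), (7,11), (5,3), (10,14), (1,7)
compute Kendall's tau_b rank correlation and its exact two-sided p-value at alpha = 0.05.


Step 1: Enumerate the 21 unordered pairs (i,j) with i<j and classify each by sign(x_j-x_i) * sign(y_j-y_i).
  (1,2):dx=-4,dy=-7->C; (1,3):dx=-2,dy=-4->C; (1,4):dx=-1,dy=-1->C; (1,5):dx=-3,dy=-9->C
  (1,6):dx=+2,dy=+2->C; (1,7):dx=-7,dy=-5->C; (2,3):dx=+2,dy=+3->C; (2,4):dx=+3,dy=+6->C
  (2,5):dx=+1,dy=-2->D; (2,6):dx=+6,dy=+9->C; (2,7):dx=-3,dy=+2->D; (3,4):dx=+1,dy=+3->C
  (3,5):dx=-1,dy=-5->C; (3,6):dx=+4,dy=+6->C; (3,7):dx=-5,dy=-1->C; (4,5):dx=-2,dy=-8->C
  (4,6):dx=+3,dy=+3->C; (4,7):dx=-6,dy=-4->C; (5,6):dx=+5,dy=+11->C; (5,7):dx=-4,dy=+4->D
  (6,7):dx=-9,dy=-7->C
Step 2: C = 18, D = 3, total pairs = 21.
Step 3: tau = (C - D)/(n(n-1)/2) = (18 - 3)/21 = 0.714286.
Step 4: Exact two-sided p-value (enumerate n! = 5040 permutations of y under H0): p = 0.030159.
Step 5: alpha = 0.05. reject H0.

tau_b = 0.7143 (C=18, D=3), p = 0.030159, reject H0.


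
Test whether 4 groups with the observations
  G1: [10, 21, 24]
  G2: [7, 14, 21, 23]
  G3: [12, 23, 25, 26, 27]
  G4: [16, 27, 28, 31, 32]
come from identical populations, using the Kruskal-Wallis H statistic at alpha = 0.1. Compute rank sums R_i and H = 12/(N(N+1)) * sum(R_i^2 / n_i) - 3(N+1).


Step 1: Combine all N = 17 observations and assign midranks.
sorted (value, group, rank): (7,G2,1), (10,G1,2), (12,G3,3), (14,G2,4), (16,G4,5), (21,G1,6.5), (21,G2,6.5), (23,G2,8.5), (23,G3,8.5), (24,G1,10), (25,G3,11), (26,G3,12), (27,G3,13.5), (27,G4,13.5), (28,G4,15), (31,G4,16), (32,G4,17)
Step 2: Sum ranks within each group.
R_1 = 18.5 (n_1 = 3)
R_2 = 20 (n_2 = 4)
R_3 = 48 (n_3 = 5)
R_4 = 66.5 (n_4 = 5)
Step 3: H = 12/(N(N+1)) * sum(R_i^2/n_i) - 3(N+1)
     = 12/(17*18) * (18.5^2/3 + 20^2/4 + 48^2/5 + 66.5^2/5) - 3*18
     = 0.039216 * 1559.33 - 54
     = 7.150327.
Step 4: Ties present; correction factor C = 1 - 18/(17^3 - 17) = 0.996324. Corrected H = 7.150327 / 0.996324 = 7.176712.
Step 5: Under H0, H ~ chi^2(3); p-value = 0.066474.
Step 6: alpha = 0.1. reject H0.

H = 7.1767, df = 3, p = 0.066474, reject H0.


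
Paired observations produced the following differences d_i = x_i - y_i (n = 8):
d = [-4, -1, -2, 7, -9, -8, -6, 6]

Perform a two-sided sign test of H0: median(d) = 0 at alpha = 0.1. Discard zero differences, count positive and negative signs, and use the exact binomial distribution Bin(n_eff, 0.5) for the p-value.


Step 1: Discard zero differences. Original n = 8; n_eff = number of nonzero differences = 8.
Nonzero differences (with sign): -4, -1, -2, +7, -9, -8, -6, +6
Step 2: Count signs: positive = 2, negative = 6.
Step 3: Under H0: P(positive) = 0.5, so the number of positives S ~ Bin(8, 0.5).
Step 4: Two-sided exact p-value = sum of Bin(8,0.5) probabilities at or below the observed probability = 0.289062.
Step 5: alpha = 0.1. fail to reject H0.

n_eff = 8, pos = 2, neg = 6, p = 0.289062, fail to reject H0.


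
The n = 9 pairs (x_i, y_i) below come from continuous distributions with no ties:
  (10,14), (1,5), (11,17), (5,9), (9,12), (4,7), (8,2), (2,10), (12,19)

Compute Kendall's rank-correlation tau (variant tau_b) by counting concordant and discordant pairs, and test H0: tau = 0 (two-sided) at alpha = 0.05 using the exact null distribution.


Step 1: Enumerate the 36 unordered pairs (i,j) with i<j and classify each by sign(x_j-x_i) * sign(y_j-y_i).
  (1,2):dx=-9,dy=-9->C; (1,3):dx=+1,dy=+3->C; (1,4):dx=-5,dy=-5->C; (1,5):dx=-1,dy=-2->C
  (1,6):dx=-6,dy=-7->C; (1,7):dx=-2,dy=-12->C; (1,8):dx=-8,dy=-4->C; (1,9):dx=+2,dy=+5->C
  (2,3):dx=+10,dy=+12->C; (2,4):dx=+4,dy=+4->C; (2,5):dx=+8,dy=+7->C; (2,6):dx=+3,dy=+2->C
  (2,7):dx=+7,dy=-3->D; (2,8):dx=+1,dy=+5->C; (2,9):dx=+11,dy=+14->C; (3,4):dx=-6,dy=-8->C
  (3,5):dx=-2,dy=-5->C; (3,6):dx=-7,dy=-10->C; (3,7):dx=-3,dy=-15->C; (3,8):dx=-9,dy=-7->C
  (3,9):dx=+1,dy=+2->C; (4,5):dx=+4,dy=+3->C; (4,6):dx=-1,dy=-2->C; (4,7):dx=+3,dy=-7->D
  (4,8):dx=-3,dy=+1->D; (4,9):dx=+7,dy=+10->C; (5,6):dx=-5,dy=-5->C; (5,7):dx=-1,dy=-10->C
  (5,8):dx=-7,dy=-2->C; (5,9):dx=+3,dy=+7->C; (6,7):dx=+4,dy=-5->D; (6,8):dx=-2,dy=+3->D
  (6,9):dx=+8,dy=+12->C; (7,8):dx=-6,dy=+8->D; (7,9):dx=+4,dy=+17->C; (8,9):dx=+10,dy=+9->C
Step 2: C = 30, D = 6, total pairs = 36.
Step 3: tau = (C - D)/(n(n-1)/2) = (30 - 6)/36 = 0.666667.
Step 4: Exact two-sided p-value (enumerate n! = 362880 permutations of y under H0): p = 0.012665.
Step 5: alpha = 0.05. reject H0.

tau_b = 0.6667 (C=30, D=6), p = 0.012665, reject H0.


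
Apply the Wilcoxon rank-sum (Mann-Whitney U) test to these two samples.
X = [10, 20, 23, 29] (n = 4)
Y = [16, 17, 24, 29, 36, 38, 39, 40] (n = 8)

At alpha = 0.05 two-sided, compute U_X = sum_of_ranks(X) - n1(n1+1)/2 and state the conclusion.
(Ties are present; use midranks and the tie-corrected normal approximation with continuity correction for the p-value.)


Step 1: Combine and sort all 12 observations; assign midranks.
sorted (value, group): (10,X), (16,Y), (17,Y), (20,X), (23,X), (24,Y), (29,X), (29,Y), (36,Y), (38,Y), (39,Y), (40,Y)
ranks: 10->1, 16->2, 17->3, 20->4, 23->5, 24->6, 29->7.5, 29->7.5, 36->9, 38->10, 39->11, 40->12
Step 2: Rank sum for X: R1 = 1 + 4 + 5 + 7.5 = 17.5.
Step 3: U_X = R1 - n1(n1+1)/2 = 17.5 - 4*5/2 = 17.5 - 10 = 7.5.
       U_Y = n1*n2 - U_X = 32 - 7.5 = 24.5.
Step 4: Ties are present, so use the tie-corrected normal approximation (with continuity correction) for the p-value.
Step 5: p-value = 0.173478; compare to alpha = 0.05. fail to reject H0.

U_X = 7.5, p = 0.173478, fail to reject H0 at alpha = 0.05.


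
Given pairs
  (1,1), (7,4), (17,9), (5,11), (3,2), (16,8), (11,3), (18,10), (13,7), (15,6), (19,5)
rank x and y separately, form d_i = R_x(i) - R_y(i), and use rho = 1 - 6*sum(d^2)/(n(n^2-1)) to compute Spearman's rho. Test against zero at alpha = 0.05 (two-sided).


Step 1: Rank x and y separately (midranks; no ties here).
rank(x): 1->1, 7->4, 17->9, 5->3, 3->2, 16->8, 11->5, 18->10, 13->6, 15->7, 19->11
rank(y): 1->1, 4->4, 9->9, 11->11, 2->2, 8->8, 3->3, 10->10, 7->7, 6->6, 5->5
Step 2: d_i = R_x(i) - R_y(i); compute d_i^2.
  (1-1)^2=0, (4-4)^2=0, (9-9)^2=0, (3-11)^2=64, (2-2)^2=0, (8-8)^2=0, (5-3)^2=4, (10-10)^2=0, (6-7)^2=1, (7-6)^2=1, (11-5)^2=36
sum(d^2) = 106.
Step 3: rho = 1 - 6*106 / (11*(11^2 - 1)) = 1 - 636/1320 = 0.518182.
Step 4: Under H0, t = rho * sqrt((n-2)/(1-rho^2)) = 1.8176 ~ t(9).
Step 5: Two-sided p-value from the t-distribution with 9 df = 0.102492.
Step 6: alpha = 0.05. fail to reject H0.

rho = 0.5182, p = 0.102492, fail to reject H0 at alpha = 0.05.


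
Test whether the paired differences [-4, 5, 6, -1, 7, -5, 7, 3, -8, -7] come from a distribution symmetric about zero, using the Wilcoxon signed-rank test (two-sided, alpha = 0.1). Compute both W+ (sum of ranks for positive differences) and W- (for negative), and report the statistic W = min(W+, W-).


Step 1: Drop any zero differences (none here) and take |d_i|.
|d| = [4, 5, 6, 1, 7, 5, 7, 3, 8, 7]
Step 2: Midrank |d_i| (ties get averaged ranks).
ranks: |4|->3, |5|->4.5, |6|->6, |1|->1, |7|->8, |5|->4.5, |7|->8, |3|->2, |8|->10, |7|->8
Step 3: Attach original signs; sum ranks with positive sign and with negative sign.
W+ = 4.5 + 6 + 8 + 8 + 2 = 28.5
W- = 3 + 1 + 4.5 + 10 + 8 = 26.5
(Check: W+ + W- = 55 should equal n(n+1)/2 = 55.)
Step 4: Test statistic W = min(W+, W-) = 26.5.
Step 5: Ties in |d|, so use the tie-corrected normal approximation.
        E[W] = n(n+1)/4 = 10*11/4 = 27.5.
        Tie groups: |d|=5 (t=2), |d|=7 (t=3); sum(t^3 - t) = 30.
        Var[W] = n(n+1)(2n+1)/24 - sum(t^3-t)/48 = 2310/24 - 30/48 = 95.625.
        z = (W - E[W]) / sqrt(Var[W]) = (26.5 - 27.5) / 9.7788 = -0.1023.
        Two-sided p = 2*Phi(z) = 0.918549.
Step 6: alpha = 0.1. fail to reject H0.

W+ = 28.5, W- = 26.5, W = min = 26.5, p = 0.918549, fail to reject H0.


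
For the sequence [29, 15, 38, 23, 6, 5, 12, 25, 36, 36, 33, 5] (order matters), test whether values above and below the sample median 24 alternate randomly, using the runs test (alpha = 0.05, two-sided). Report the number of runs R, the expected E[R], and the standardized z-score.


Step 1: Compute median = 24; label A = above, B = below.
Labels in order: ABABBBBAAAAB  (n_A = 6, n_B = 6)
Step 2: Count runs R = 6.
Step 3: Under H0 (random ordering), E[R] = 2*n_A*n_B/(n_A+n_B) + 1 = 2*6*6/12 + 1 = 7.0000.
        Var[R] = 2*n_A*n_B*(2*n_A*n_B - n_A - n_B) / ((n_A+n_B)^2 * (n_A+n_B-1)) = 4320/1584 = 2.7273.
        SD[R] = 1.6514.
Step 4: Continuity-corrected z = (R + 0.5 - E[R]) / SD[R] = (6 + 0.5 - 7.0000) / 1.6514 = -0.3028.
Step 5: Two-sided p-value via normal approximation = 2*(1 - Phi(|z|)) = 0.762069.
Step 6: alpha = 0.05. fail to reject H0.

R = 6, z = -0.3028, p = 0.762069, fail to reject H0.


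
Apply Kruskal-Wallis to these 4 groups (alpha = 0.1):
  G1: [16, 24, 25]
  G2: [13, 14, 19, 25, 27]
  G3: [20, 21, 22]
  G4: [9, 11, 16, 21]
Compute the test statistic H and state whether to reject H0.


Step 1: Combine all N = 15 observations and assign midranks.
sorted (value, group, rank): (9,G4,1), (11,G4,2), (13,G2,3), (14,G2,4), (16,G1,5.5), (16,G4,5.5), (19,G2,7), (20,G3,8), (21,G3,9.5), (21,G4,9.5), (22,G3,11), (24,G1,12), (25,G1,13.5), (25,G2,13.5), (27,G2,15)
Step 2: Sum ranks within each group.
R_1 = 31 (n_1 = 3)
R_2 = 42.5 (n_2 = 5)
R_3 = 28.5 (n_3 = 3)
R_4 = 18 (n_4 = 4)
Step 3: H = 12/(N(N+1)) * sum(R_i^2/n_i) - 3(N+1)
     = 12/(15*16) * (31^2/3 + 42.5^2/5 + 28.5^2/3 + 18^2/4) - 3*16
     = 0.050000 * 1033.33 - 48
     = 3.666667.
Step 4: Ties present; correction factor C = 1 - 18/(15^3 - 15) = 0.994643. Corrected H = 3.666667 / 0.994643 = 3.686415.
Step 5: Under H0, H ~ chi^2(3); p-value = 0.297377.
Step 6: alpha = 0.1. fail to reject H0.

H = 3.6864, df = 3, p = 0.297377, fail to reject H0.


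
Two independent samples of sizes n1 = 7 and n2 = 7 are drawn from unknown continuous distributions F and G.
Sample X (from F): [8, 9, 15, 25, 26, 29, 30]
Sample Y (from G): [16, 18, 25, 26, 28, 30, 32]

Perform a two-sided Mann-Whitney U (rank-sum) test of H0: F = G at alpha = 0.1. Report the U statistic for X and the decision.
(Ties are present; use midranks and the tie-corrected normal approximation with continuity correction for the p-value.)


Step 1: Combine and sort all 14 observations; assign midranks.
sorted (value, group): (8,X), (9,X), (15,X), (16,Y), (18,Y), (25,X), (25,Y), (26,X), (26,Y), (28,Y), (29,X), (30,X), (30,Y), (32,Y)
ranks: 8->1, 9->2, 15->3, 16->4, 18->5, 25->6.5, 25->6.5, 26->8.5, 26->8.5, 28->10, 29->11, 30->12.5, 30->12.5, 32->14
Step 2: Rank sum for X: R1 = 1 + 2 + 3 + 6.5 + 8.5 + 11 + 12.5 = 44.5.
Step 3: U_X = R1 - n1(n1+1)/2 = 44.5 - 7*8/2 = 44.5 - 28 = 16.5.
       U_Y = n1*n2 - U_X = 49 - 16.5 = 32.5.
Step 4: Ties are present, so use the tie-corrected normal approximation (with continuity correction) for the p-value.
Step 5: p-value = 0.336306; compare to alpha = 0.1. fail to reject H0.

U_X = 16.5, p = 0.336306, fail to reject H0 at alpha = 0.1.


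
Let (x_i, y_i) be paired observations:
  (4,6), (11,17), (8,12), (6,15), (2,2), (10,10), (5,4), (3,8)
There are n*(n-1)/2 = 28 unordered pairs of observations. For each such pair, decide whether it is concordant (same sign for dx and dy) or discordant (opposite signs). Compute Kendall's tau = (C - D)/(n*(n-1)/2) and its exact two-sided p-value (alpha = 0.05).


Step 1: Enumerate the 28 unordered pairs (i,j) with i<j and classify each by sign(x_j-x_i) * sign(y_j-y_i).
  (1,2):dx=+7,dy=+11->C; (1,3):dx=+4,dy=+6->C; (1,4):dx=+2,dy=+9->C; (1,5):dx=-2,dy=-4->C
  (1,6):dx=+6,dy=+4->C; (1,7):dx=+1,dy=-2->D; (1,8):dx=-1,dy=+2->D; (2,3):dx=-3,dy=-5->C
  (2,4):dx=-5,dy=-2->C; (2,5):dx=-9,dy=-15->C; (2,6):dx=-1,dy=-7->C; (2,7):dx=-6,dy=-13->C
  (2,8):dx=-8,dy=-9->C; (3,4):dx=-2,dy=+3->D; (3,5):dx=-6,dy=-10->C; (3,6):dx=+2,dy=-2->D
  (3,7):dx=-3,dy=-8->C; (3,8):dx=-5,dy=-4->C; (4,5):dx=-4,dy=-13->C; (4,6):dx=+4,dy=-5->D
  (4,7):dx=-1,dy=-11->C; (4,8):dx=-3,dy=-7->C; (5,6):dx=+8,dy=+8->C; (5,7):dx=+3,dy=+2->C
  (5,8):dx=+1,dy=+6->C; (6,7):dx=-5,dy=-6->C; (6,8):dx=-7,dy=-2->C; (7,8):dx=-2,dy=+4->D
Step 2: C = 22, D = 6, total pairs = 28.
Step 3: tau = (C - D)/(n(n-1)/2) = (22 - 6)/28 = 0.571429.
Step 4: Exact two-sided p-value (enumerate n! = 40320 permutations of y under H0): p = 0.061012.
Step 5: alpha = 0.05. fail to reject H0.

tau_b = 0.5714 (C=22, D=6), p = 0.061012, fail to reject H0.


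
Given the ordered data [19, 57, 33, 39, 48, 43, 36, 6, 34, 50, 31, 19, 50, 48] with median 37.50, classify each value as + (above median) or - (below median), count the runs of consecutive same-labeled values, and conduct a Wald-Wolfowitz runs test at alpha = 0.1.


Step 1: Compute median = 37.50; label A = above, B = below.
Labels in order: BABAAABBBABBAA  (n_A = 7, n_B = 7)
Step 2: Count runs R = 8.
Step 3: Under H0 (random ordering), E[R] = 2*n_A*n_B/(n_A+n_B) + 1 = 2*7*7/14 + 1 = 8.0000.
        Var[R] = 2*n_A*n_B*(2*n_A*n_B - n_A - n_B) / ((n_A+n_B)^2 * (n_A+n_B-1)) = 8232/2548 = 3.2308.
        SD[R] = 1.7974.
Step 4: R = E[R], so z = 0 with no continuity correction.
Step 5: Two-sided p-value via normal approximation = 2*(1 - Phi(|z|)) = 1.000000.
Step 6: alpha = 0.1. fail to reject H0.

R = 8, z = 0.0000, p = 1.000000, fail to reject H0.


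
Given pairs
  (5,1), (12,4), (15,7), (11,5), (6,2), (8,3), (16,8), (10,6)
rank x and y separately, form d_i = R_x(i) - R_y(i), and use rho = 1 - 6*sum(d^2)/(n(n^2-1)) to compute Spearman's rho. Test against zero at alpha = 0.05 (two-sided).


Step 1: Rank x and y separately (midranks; no ties here).
rank(x): 5->1, 12->6, 15->7, 11->5, 6->2, 8->3, 16->8, 10->4
rank(y): 1->1, 4->4, 7->7, 5->5, 2->2, 3->3, 8->8, 6->6
Step 2: d_i = R_x(i) - R_y(i); compute d_i^2.
  (1-1)^2=0, (6-4)^2=4, (7-7)^2=0, (5-5)^2=0, (2-2)^2=0, (3-3)^2=0, (8-8)^2=0, (4-6)^2=4
sum(d^2) = 8.
Step 3: rho = 1 - 6*8 / (8*(8^2 - 1)) = 1 - 48/504 = 0.904762.
Step 4: Under H0, t = rho * sqrt((n-2)/(1-rho^2)) = 5.2034 ~ t(6).
Step 5: Two-sided p-value from the t-distribution with 6 df = 0.002008.
Step 6: alpha = 0.05. reject H0.

rho = 0.9048, p = 0.002008, reject H0 at alpha = 0.05.


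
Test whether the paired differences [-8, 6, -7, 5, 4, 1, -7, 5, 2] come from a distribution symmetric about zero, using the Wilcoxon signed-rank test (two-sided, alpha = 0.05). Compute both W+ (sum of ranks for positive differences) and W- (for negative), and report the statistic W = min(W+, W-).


Step 1: Drop any zero differences (none here) and take |d_i|.
|d| = [8, 6, 7, 5, 4, 1, 7, 5, 2]
Step 2: Midrank |d_i| (ties get averaged ranks).
ranks: |8|->9, |6|->6, |7|->7.5, |5|->4.5, |4|->3, |1|->1, |7|->7.5, |5|->4.5, |2|->2
Step 3: Attach original signs; sum ranks with positive sign and with negative sign.
W+ = 6 + 4.5 + 3 + 1 + 4.5 + 2 = 21
W- = 9 + 7.5 + 7.5 = 24
(Check: W+ + W- = 45 should equal n(n+1)/2 = 45.)
Step 4: Test statistic W = min(W+, W-) = 21.
Step 5: Ties in |d|, so use the tie-corrected normal approximation.
        E[W] = n(n+1)/4 = 9*10/4 = 22.5.
        Tie groups: |d|=5 (t=2), |d|=7 (t=2); sum(t^3 - t) = 12.
        Var[W] = n(n+1)(2n+1)/24 - sum(t^3-t)/48 = 1710/24 - 12/48 = 71.
        z = (W - E[W]) / sqrt(Var[W]) = (21 - 22.5) / 8.4261 = -0.1780.
        Two-sided p = 2*Phi(z) = 0.858709.
Step 6: alpha = 0.05. fail to reject H0.

W+ = 21, W- = 24, W = min = 21, p = 0.858709, fail to reject H0.


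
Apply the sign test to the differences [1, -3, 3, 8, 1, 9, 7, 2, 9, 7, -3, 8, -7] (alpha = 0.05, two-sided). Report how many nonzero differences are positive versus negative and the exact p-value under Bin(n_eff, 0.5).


Step 1: Discard zero differences. Original n = 13; n_eff = number of nonzero differences = 13.
Nonzero differences (with sign): +1, -3, +3, +8, +1, +9, +7, +2, +9, +7, -3, +8, -7
Step 2: Count signs: positive = 10, negative = 3.
Step 3: Under H0: P(positive) = 0.5, so the number of positives S ~ Bin(13, 0.5).
Step 4: Two-sided exact p-value = sum of Bin(13,0.5) probabilities at or below the observed probability = 0.092285.
Step 5: alpha = 0.05. fail to reject H0.

n_eff = 13, pos = 10, neg = 3, p = 0.092285, fail to reject H0.


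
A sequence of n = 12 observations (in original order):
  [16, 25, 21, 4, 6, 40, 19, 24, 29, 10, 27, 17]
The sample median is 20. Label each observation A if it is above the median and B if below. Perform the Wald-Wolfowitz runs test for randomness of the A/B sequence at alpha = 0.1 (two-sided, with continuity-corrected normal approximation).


Step 1: Compute median = 20; label A = above, B = below.
Labels in order: BAABBABAABAB  (n_A = 6, n_B = 6)
Step 2: Count runs R = 9.
Step 3: Under H0 (random ordering), E[R] = 2*n_A*n_B/(n_A+n_B) + 1 = 2*6*6/12 + 1 = 7.0000.
        Var[R] = 2*n_A*n_B*(2*n_A*n_B - n_A - n_B) / ((n_A+n_B)^2 * (n_A+n_B-1)) = 4320/1584 = 2.7273.
        SD[R] = 1.6514.
Step 4: Continuity-corrected z = (R - 0.5 - E[R]) / SD[R] = (9 - 0.5 - 7.0000) / 1.6514 = 0.9083.
Step 5: Two-sided p-value via normal approximation = 2*(1 - Phi(|z|)) = 0.363722.
Step 6: alpha = 0.1. fail to reject H0.

R = 9, z = 0.9083, p = 0.363722, fail to reject H0.


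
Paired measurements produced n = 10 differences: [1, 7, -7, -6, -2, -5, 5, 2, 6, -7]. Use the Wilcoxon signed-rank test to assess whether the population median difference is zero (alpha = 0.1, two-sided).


Step 1: Drop any zero differences (none here) and take |d_i|.
|d| = [1, 7, 7, 6, 2, 5, 5, 2, 6, 7]
Step 2: Midrank |d_i| (ties get averaged ranks).
ranks: |1|->1, |7|->9, |7|->9, |6|->6.5, |2|->2.5, |5|->4.5, |5|->4.5, |2|->2.5, |6|->6.5, |7|->9
Step 3: Attach original signs; sum ranks with positive sign and with negative sign.
W+ = 1 + 9 + 4.5 + 2.5 + 6.5 = 23.5
W- = 9 + 6.5 + 2.5 + 4.5 + 9 = 31.5
(Check: W+ + W- = 55 should equal n(n+1)/2 = 55.)
Step 4: Test statistic W = min(W+, W-) = 23.5.
Step 5: Ties in |d|, so use the tie-corrected normal approximation.
        E[W] = n(n+1)/4 = 10*11/4 = 27.5.
        Tie groups: |d|=2 (t=2), |d|=5 (t=2), |d|=6 (t=2), |d|=7 (t=3); sum(t^3 - t) = 42.
        Var[W] = n(n+1)(2n+1)/24 - sum(t^3-t)/48 = 2310/24 - 42/48 = 95.375.
        z = (W - E[W]) / sqrt(Var[W]) = (23.5 - 27.5) / 9.7660 = -0.4096.
        Two-sided p = 2*Phi(z) = 0.682111.
Step 6: alpha = 0.1. fail to reject H0.

W+ = 23.5, W- = 31.5, W = min = 23.5, p = 0.682111, fail to reject H0.


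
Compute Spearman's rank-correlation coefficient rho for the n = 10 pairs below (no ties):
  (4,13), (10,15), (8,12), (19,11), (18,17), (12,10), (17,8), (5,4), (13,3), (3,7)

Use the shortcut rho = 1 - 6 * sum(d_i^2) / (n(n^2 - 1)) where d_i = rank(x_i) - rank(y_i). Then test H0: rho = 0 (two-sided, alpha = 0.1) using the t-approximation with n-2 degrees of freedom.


Step 1: Rank x and y separately (midranks; no ties here).
rank(x): 4->2, 10->5, 8->4, 19->10, 18->9, 12->6, 17->8, 5->3, 13->7, 3->1
rank(y): 13->8, 15->9, 12->7, 11->6, 17->10, 10->5, 8->4, 4->2, 3->1, 7->3
Step 2: d_i = R_x(i) - R_y(i); compute d_i^2.
  (2-8)^2=36, (5-9)^2=16, (4-7)^2=9, (10-6)^2=16, (9-10)^2=1, (6-5)^2=1, (8-4)^2=16, (3-2)^2=1, (7-1)^2=36, (1-3)^2=4
sum(d^2) = 136.
Step 3: rho = 1 - 6*136 / (10*(10^2 - 1)) = 1 - 816/990 = 0.175758.
Step 4: Under H0, t = rho * sqrt((n-2)/(1-rho^2)) = 0.5050 ~ t(8).
Step 5: Two-sided p-value from the t-distribution with 8 df = 0.627188.
Step 6: alpha = 0.1. fail to reject H0.

rho = 0.1758, p = 0.627188, fail to reject H0 at alpha = 0.1.


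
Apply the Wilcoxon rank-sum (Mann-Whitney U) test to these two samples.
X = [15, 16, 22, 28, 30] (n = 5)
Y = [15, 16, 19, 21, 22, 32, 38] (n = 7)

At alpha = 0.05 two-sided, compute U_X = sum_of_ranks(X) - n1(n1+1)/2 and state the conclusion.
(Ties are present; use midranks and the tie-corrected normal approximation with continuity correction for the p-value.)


Step 1: Combine and sort all 12 observations; assign midranks.
sorted (value, group): (15,X), (15,Y), (16,X), (16,Y), (19,Y), (21,Y), (22,X), (22,Y), (28,X), (30,X), (32,Y), (38,Y)
ranks: 15->1.5, 15->1.5, 16->3.5, 16->3.5, 19->5, 21->6, 22->7.5, 22->7.5, 28->9, 30->10, 32->11, 38->12
Step 2: Rank sum for X: R1 = 1.5 + 3.5 + 7.5 + 9 + 10 = 31.5.
Step 3: U_X = R1 - n1(n1+1)/2 = 31.5 - 5*6/2 = 31.5 - 15 = 16.5.
       U_Y = n1*n2 - U_X = 35 - 16.5 = 18.5.
Step 4: Ties are present, so use the tie-corrected normal approximation (with continuity correction) for the p-value.
Step 5: p-value = 0.934942; compare to alpha = 0.05. fail to reject H0.

U_X = 16.5, p = 0.934942, fail to reject H0 at alpha = 0.05.


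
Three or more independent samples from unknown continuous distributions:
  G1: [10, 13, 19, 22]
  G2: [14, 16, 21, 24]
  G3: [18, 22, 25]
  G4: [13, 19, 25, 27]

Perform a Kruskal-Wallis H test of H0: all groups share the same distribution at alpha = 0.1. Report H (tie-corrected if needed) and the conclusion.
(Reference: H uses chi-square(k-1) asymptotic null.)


Step 1: Combine all N = 15 observations and assign midranks.
sorted (value, group, rank): (10,G1,1), (13,G1,2.5), (13,G4,2.5), (14,G2,4), (16,G2,5), (18,G3,6), (19,G1,7.5), (19,G4,7.5), (21,G2,9), (22,G1,10.5), (22,G3,10.5), (24,G2,12), (25,G3,13.5), (25,G4,13.5), (27,G4,15)
Step 2: Sum ranks within each group.
R_1 = 21.5 (n_1 = 4)
R_2 = 30 (n_2 = 4)
R_3 = 30 (n_3 = 3)
R_4 = 38.5 (n_4 = 4)
Step 3: H = 12/(N(N+1)) * sum(R_i^2/n_i) - 3(N+1)
     = 12/(15*16) * (21.5^2/4 + 30^2/4 + 30^2/3 + 38.5^2/4) - 3*16
     = 0.050000 * 1011.12 - 48
     = 2.556250.
Step 4: Ties present; correction factor C = 1 - 24/(15^3 - 15) = 0.992857. Corrected H = 2.556250 / 0.992857 = 2.574640.
Step 5: Under H0, H ~ chi^2(3); p-value = 0.461953.
Step 6: alpha = 0.1. fail to reject H0.

H = 2.5746, df = 3, p = 0.461953, fail to reject H0.


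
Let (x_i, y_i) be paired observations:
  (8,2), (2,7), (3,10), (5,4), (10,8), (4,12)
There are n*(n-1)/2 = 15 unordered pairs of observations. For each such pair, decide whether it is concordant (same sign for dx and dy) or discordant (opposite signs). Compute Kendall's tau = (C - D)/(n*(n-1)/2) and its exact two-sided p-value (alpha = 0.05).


Step 1: Enumerate the 15 unordered pairs (i,j) with i<j and classify each by sign(x_j-x_i) * sign(y_j-y_i).
  (1,2):dx=-6,dy=+5->D; (1,3):dx=-5,dy=+8->D; (1,4):dx=-3,dy=+2->D; (1,5):dx=+2,dy=+6->C
  (1,6):dx=-4,dy=+10->D; (2,3):dx=+1,dy=+3->C; (2,4):dx=+3,dy=-3->D; (2,5):dx=+8,dy=+1->C
  (2,6):dx=+2,dy=+5->C; (3,4):dx=+2,dy=-6->D; (3,5):dx=+7,dy=-2->D; (3,6):dx=+1,dy=+2->C
  (4,5):dx=+5,dy=+4->C; (4,6):dx=-1,dy=+8->D; (5,6):dx=-6,dy=+4->D
Step 2: C = 6, D = 9, total pairs = 15.
Step 3: tau = (C - D)/(n(n-1)/2) = (6 - 9)/15 = -0.200000.
Step 4: Exact two-sided p-value (enumerate n! = 720 permutations of y under H0): p = 0.719444.
Step 5: alpha = 0.05. fail to reject H0.

tau_b = -0.2000 (C=6, D=9), p = 0.719444, fail to reject H0.


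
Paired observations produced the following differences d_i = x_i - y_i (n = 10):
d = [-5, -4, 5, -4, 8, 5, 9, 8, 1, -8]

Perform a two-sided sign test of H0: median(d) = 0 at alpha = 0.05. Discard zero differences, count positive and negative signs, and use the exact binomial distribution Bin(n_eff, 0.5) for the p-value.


Step 1: Discard zero differences. Original n = 10; n_eff = number of nonzero differences = 10.
Nonzero differences (with sign): -5, -4, +5, -4, +8, +5, +9, +8, +1, -8
Step 2: Count signs: positive = 6, negative = 4.
Step 3: Under H0: P(positive) = 0.5, so the number of positives S ~ Bin(10, 0.5).
Step 4: Two-sided exact p-value = sum of Bin(10,0.5) probabilities at or below the observed probability = 0.753906.
Step 5: alpha = 0.05. fail to reject H0.

n_eff = 10, pos = 6, neg = 4, p = 0.753906, fail to reject H0.


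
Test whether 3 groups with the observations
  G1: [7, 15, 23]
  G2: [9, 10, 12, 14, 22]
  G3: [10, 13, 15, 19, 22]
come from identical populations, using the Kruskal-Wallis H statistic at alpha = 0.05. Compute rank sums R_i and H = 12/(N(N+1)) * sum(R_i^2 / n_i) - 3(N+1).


Step 1: Combine all N = 13 observations and assign midranks.
sorted (value, group, rank): (7,G1,1), (9,G2,2), (10,G2,3.5), (10,G3,3.5), (12,G2,5), (13,G3,6), (14,G2,7), (15,G1,8.5), (15,G3,8.5), (19,G3,10), (22,G2,11.5), (22,G3,11.5), (23,G1,13)
Step 2: Sum ranks within each group.
R_1 = 22.5 (n_1 = 3)
R_2 = 29 (n_2 = 5)
R_3 = 39.5 (n_3 = 5)
Step 3: H = 12/(N(N+1)) * sum(R_i^2/n_i) - 3(N+1)
     = 12/(13*14) * (22.5^2/3 + 29^2/5 + 39.5^2/5) - 3*14
     = 0.065934 * 649 - 42
     = 0.791209.
Step 4: Ties present; correction factor C = 1 - 18/(13^3 - 13) = 0.991758. Corrected H = 0.791209 / 0.991758 = 0.797784.
Step 5: Under H0, H ~ chi^2(2); p-value = 0.671063.
Step 6: alpha = 0.05. fail to reject H0.

H = 0.7978, df = 2, p = 0.671063, fail to reject H0.


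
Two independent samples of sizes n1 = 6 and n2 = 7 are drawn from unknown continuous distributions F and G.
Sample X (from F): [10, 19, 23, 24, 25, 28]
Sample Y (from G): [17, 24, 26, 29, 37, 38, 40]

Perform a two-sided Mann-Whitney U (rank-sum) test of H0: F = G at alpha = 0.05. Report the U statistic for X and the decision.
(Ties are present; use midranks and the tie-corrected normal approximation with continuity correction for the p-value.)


Step 1: Combine and sort all 13 observations; assign midranks.
sorted (value, group): (10,X), (17,Y), (19,X), (23,X), (24,X), (24,Y), (25,X), (26,Y), (28,X), (29,Y), (37,Y), (38,Y), (40,Y)
ranks: 10->1, 17->2, 19->3, 23->4, 24->5.5, 24->5.5, 25->7, 26->8, 28->9, 29->10, 37->11, 38->12, 40->13
Step 2: Rank sum for X: R1 = 1 + 3 + 4 + 5.5 + 7 + 9 = 29.5.
Step 3: U_X = R1 - n1(n1+1)/2 = 29.5 - 6*7/2 = 29.5 - 21 = 8.5.
       U_Y = n1*n2 - U_X = 42 - 8.5 = 33.5.
Step 4: Ties are present, so use the tie-corrected normal approximation (with continuity correction) for the p-value.
Step 5: p-value = 0.086044; compare to alpha = 0.05. fail to reject H0.

U_X = 8.5, p = 0.086044, fail to reject H0 at alpha = 0.05.


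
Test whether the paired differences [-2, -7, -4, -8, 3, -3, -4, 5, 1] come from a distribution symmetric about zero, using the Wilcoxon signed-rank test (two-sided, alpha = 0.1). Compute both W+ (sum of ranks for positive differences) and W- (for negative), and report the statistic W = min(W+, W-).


Step 1: Drop any zero differences (none here) and take |d_i|.
|d| = [2, 7, 4, 8, 3, 3, 4, 5, 1]
Step 2: Midrank |d_i| (ties get averaged ranks).
ranks: |2|->2, |7|->8, |4|->5.5, |8|->9, |3|->3.5, |3|->3.5, |4|->5.5, |5|->7, |1|->1
Step 3: Attach original signs; sum ranks with positive sign and with negative sign.
W+ = 3.5 + 7 + 1 = 11.5
W- = 2 + 8 + 5.5 + 9 + 3.5 + 5.5 = 33.5
(Check: W+ + W- = 45 should equal n(n+1)/2 = 45.)
Step 4: Test statistic W = min(W+, W-) = 11.5.
Step 5: Ties in |d|, so use the tie-corrected normal approximation.
        E[W] = n(n+1)/4 = 9*10/4 = 22.5.
        Tie groups: |d|=3 (t=2), |d|=4 (t=2); sum(t^3 - t) = 12.
        Var[W] = n(n+1)(2n+1)/24 - sum(t^3-t)/48 = 1710/24 - 12/48 = 71.
        z = (W - E[W]) / sqrt(Var[W]) = (11.5 - 22.5) / 8.4261 = -1.3055.
        Two-sided p = 2*Phi(z) = 0.191736.
Step 6: alpha = 0.1. fail to reject H0.

W+ = 11.5, W- = 33.5, W = min = 11.5, p = 0.191736, fail to reject H0.


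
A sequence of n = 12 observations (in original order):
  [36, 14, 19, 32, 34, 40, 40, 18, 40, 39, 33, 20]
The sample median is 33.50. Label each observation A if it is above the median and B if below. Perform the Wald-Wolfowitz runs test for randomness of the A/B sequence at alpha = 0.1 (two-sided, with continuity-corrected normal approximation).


Step 1: Compute median = 33.50; label A = above, B = below.
Labels in order: ABBBAAABAABB  (n_A = 6, n_B = 6)
Step 2: Count runs R = 6.
Step 3: Under H0 (random ordering), E[R] = 2*n_A*n_B/(n_A+n_B) + 1 = 2*6*6/12 + 1 = 7.0000.
        Var[R] = 2*n_A*n_B*(2*n_A*n_B - n_A - n_B) / ((n_A+n_B)^2 * (n_A+n_B-1)) = 4320/1584 = 2.7273.
        SD[R] = 1.6514.
Step 4: Continuity-corrected z = (R + 0.5 - E[R]) / SD[R] = (6 + 0.5 - 7.0000) / 1.6514 = -0.3028.
Step 5: Two-sided p-value via normal approximation = 2*(1 - Phi(|z|)) = 0.762069.
Step 6: alpha = 0.1. fail to reject H0.

R = 6, z = -0.3028, p = 0.762069, fail to reject H0.


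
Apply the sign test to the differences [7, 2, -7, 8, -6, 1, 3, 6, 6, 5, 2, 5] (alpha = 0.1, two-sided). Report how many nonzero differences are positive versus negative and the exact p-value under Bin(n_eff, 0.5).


Step 1: Discard zero differences. Original n = 12; n_eff = number of nonzero differences = 12.
Nonzero differences (with sign): +7, +2, -7, +8, -6, +1, +3, +6, +6, +5, +2, +5
Step 2: Count signs: positive = 10, negative = 2.
Step 3: Under H0: P(positive) = 0.5, so the number of positives S ~ Bin(12, 0.5).
Step 4: Two-sided exact p-value = sum of Bin(12,0.5) probabilities at or below the observed probability = 0.038574.
Step 5: alpha = 0.1. reject H0.

n_eff = 12, pos = 10, neg = 2, p = 0.038574, reject H0.


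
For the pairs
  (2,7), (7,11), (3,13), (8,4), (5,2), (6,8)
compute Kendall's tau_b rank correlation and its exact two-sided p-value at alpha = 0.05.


Step 1: Enumerate the 15 unordered pairs (i,j) with i<j and classify each by sign(x_j-x_i) * sign(y_j-y_i).
  (1,2):dx=+5,dy=+4->C; (1,3):dx=+1,dy=+6->C; (1,4):dx=+6,dy=-3->D; (1,5):dx=+3,dy=-5->D
  (1,6):dx=+4,dy=+1->C; (2,3):dx=-4,dy=+2->D; (2,4):dx=+1,dy=-7->D; (2,5):dx=-2,dy=-9->C
  (2,6):dx=-1,dy=-3->C; (3,4):dx=+5,dy=-9->D; (3,5):dx=+2,dy=-11->D; (3,6):dx=+3,dy=-5->D
  (4,5):dx=-3,dy=-2->C; (4,6):dx=-2,dy=+4->D; (5,6):dx=+1,dy=+6->C
Step 2: C = 7, D = 8, total pairs = 15.
Step 3: tau = (C - D)/(n(n-1)/2) = (7 - 8)/15 = -0.066667.
Step 4: Exact two-sided p-value (enumerate n! = 720 permutations of y under H0): p = 1.000000.
Step 5: alpha = 0.05. fail to reject H0.

tau_b = -0.0667 (C=7, D=8), p = 1.000000, fail to reject H0.


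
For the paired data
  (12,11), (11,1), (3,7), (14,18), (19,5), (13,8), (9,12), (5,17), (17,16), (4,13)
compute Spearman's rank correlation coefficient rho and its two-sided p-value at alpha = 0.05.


Step 1: Rank x and y separately (midranks; no ties here).
rank(x): 12->6, 11->5, 3->1, 14->8, 19->10, 13->7, 9->4, 5->3, 17->9, 4->2
rank(y): 11->5, 1->1, 7->3, 18->10, 5->2, 8->4, 12->6, 17->9, 16->8, 13->7
Step 2: d_i = R_x(i) - R_y(i); compute d_i^2.
  (6-5)^2=1, (5-1)^2=16, (1-3)^2=4, (8-10)^2=4, (10-2)^2=64, (7-4)^2=9, (4-6)^2=4, (3-9)^2=36, (9-8)^2=1, (2-7)^2=25
sum(d^2) = 164.
Step 3: rho = 1 - 6*164 / (10*(10^2 - 1)) = 1 - 984/990 = 0.006061.
Step 4: Under H0, t = rho * sqrt((n-2)/(1-rho^2)) = 0.0171 ~ t(8).
Step 5: Two-sided p-value from the t-distribution with 8 df = 0.986743.
Step 6: alpha = 0.05. fail to reject H0.

rho = 0.0061, p = 0.986743, fail to reject H0 at alpha = 0.05.


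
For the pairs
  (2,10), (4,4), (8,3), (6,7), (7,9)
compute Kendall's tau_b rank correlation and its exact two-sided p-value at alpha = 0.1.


Step 1: Enumerate the 10 unordered pairs (i,j) with i<j and classify each by sign(x_j-x_i) * sign(y_j-y_i).
  (1,2):dx=+2,dy=-6->D; (1,3):dx=+6,dy=-7->D; (1,4):dx=+4,dy=-3->D; (1,5):dx=+5,dy=-1->D
  (2,3):dx=+4,dy=-1->D; (2,4):dx=+2,dy=+3->C; (2,5):dx=+3,dy=+5->C; (3,4):dx=-2,dy=+4->D
  (3,5):dx=-1,dy=+6->D; (4,5):dx=+1,dy=+2->C
Step 2: C = 3, D = 7, total pairs = 10.
Step 3: tau = (C - D)/(n(n-1)/2) = (3 - 7)/10 = -0.400000.
Step 4: Exact two-sided p-value (enumerate n! = 120 permutations of y under H0): p = 0.483333.
Step 5: alpha = 0.1. fail to reject H0.

tau_b = -0.4000 (C=3, D=7), p = 0.483333, fail to reject H0.


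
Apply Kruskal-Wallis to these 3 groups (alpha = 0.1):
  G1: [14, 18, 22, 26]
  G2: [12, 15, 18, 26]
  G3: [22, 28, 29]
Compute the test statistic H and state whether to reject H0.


Step 1: Combine all N = 11 observations and assign midranks.
sorted (value, group, rank): (12,G2,1), (14,G1,2), (15,G2,3), (18,G1,4.5), (18,G2,4.5), (22,G1,6.5), (22,G3,6.5), (26,G1,8.5), (26,G2,8.5), (28,G3,10), (29,G3,11)
Step 2: Sum ranks within each group.
R_1 = 21.5 (n_1 = 4)
R_2 = 17 (n_2 = 4)
R_3 = 27.5 (n_3 = 3)
Step 3: H = 12/(N(N+1)) * sum(R_i^2/n_i) - 3(N+1)
     = 12/(11*12) * (21.5^2/4 + 17^2/4 + 27.5^2/3) - 3*12
     = 0.090909 * 439.896 - 36
     = 3.990530.
Step 4: Ties present; correction factor C = 1 - 18/(11^3 - 11) = 0.986364. Corrected H = 3.990530 / 0.986364 = 4.045699.
Step 5: Under H0, H ~ chi^2(2); p-value = 0.132278.
Step 6: alpha = 0.1. fail to reject H0.

H = 4.0457, df = 2, p = 0.132278, fail to reject H0.


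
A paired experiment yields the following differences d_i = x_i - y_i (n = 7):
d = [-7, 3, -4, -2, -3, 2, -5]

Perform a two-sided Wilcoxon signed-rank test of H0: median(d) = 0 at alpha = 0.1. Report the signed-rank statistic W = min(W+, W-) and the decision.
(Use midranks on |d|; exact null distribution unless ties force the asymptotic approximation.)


Step 1: Drop any zero differences (none here) and take |d_i|.
|d| = [7, 3, 4, 2, 3, 2, 5]
Step 2: Midrank |d_i| (ties get averaged ranks).
ranks: |7|->7, |3|->3.5, |4|->5, |2|->1.5, |3|->3.5, |2|->1.5, |5|->6
Step 3: Attach original signs; sum ranks with positive sign and with negative sign.
W+ = 3.5 + 1.5 = 5
W- = 7 + 5 + 1.5 + 3.5 + 6 = 23
(Check: W+ + W- = 28 should equal n(n+1)/2 = 28.)
Step 4: Test statistic W = min(W+, W-) = 5.
Step 5: Ties in |d|, so use the tie-corrected normal approximation.
        E[W] = n(n+1)/4 = 7*8/4 = 14.
        Tie groups: |d|=2 (t=2), |d|=3 (t=2); sum(t^3 - t) = 12.
        Var[W] = n(n+1)(2n+1)/24 - sum(t^3-t)/48 = 840/24 - 12/48 = 34.75.
        z = (W - E[W]) / sqrt(Var[W]) = (5 - 14) / 5.8949 = -1.5267.
        Two-sided p = 2*Phi(z) = 0.126826.
Step 6: alpha = 0.1. fail to reject H0.

W+ = 5, W- = 23, W = min = 5, p = 0.126826, fail to reject H0.


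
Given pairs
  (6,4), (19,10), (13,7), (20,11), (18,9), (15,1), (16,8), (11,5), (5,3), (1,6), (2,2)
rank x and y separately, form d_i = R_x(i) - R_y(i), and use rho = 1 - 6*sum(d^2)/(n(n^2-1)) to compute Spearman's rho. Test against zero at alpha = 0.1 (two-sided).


Step 1: Rank x and y separately (midranks; no ties here).
rank(x): 6->4, 19->10, 13->6, 20->11, 18->9, 15->7, 16->8, 11->5, 5->3, 1->1, 2->2
rank(y): 4->4, 10->10, 7->7, 11->11, 9->9, 1->1, 8->8, 5->5, 3->3, 6->6, 2->2
Step 2: d_i = R_x(i) - R_y(i); compute d_i^2.
  (4-4)^2=0, (10-10)^2=0, (6-7)^2=1, (11-11)^2=0, (9-9)^2=0, (7-1)^2=36, (8-8)^2=0, (5-5)^2=0, (3-3)^2=0, (1-6)^2=25, (2-2)^2=0
sum(d^2) = 62.
Step 3: rho = 1 - 6*62 / (11*(11^2 - 1)) = 1 - 372/1320 = 0.718182.
Step 4: Under H0, t = rho * sqrt((n-2)/(1-rho^2)) = 3.0963 ~ t(9).
Step 5: Two-sided p-value from the t-distribution with 9 df = 0.012800.
Step 6: alpha = 0.1. reject H0.

rho = 0.7182, p = 0.012800, reject H0 at alpha = 0.1.


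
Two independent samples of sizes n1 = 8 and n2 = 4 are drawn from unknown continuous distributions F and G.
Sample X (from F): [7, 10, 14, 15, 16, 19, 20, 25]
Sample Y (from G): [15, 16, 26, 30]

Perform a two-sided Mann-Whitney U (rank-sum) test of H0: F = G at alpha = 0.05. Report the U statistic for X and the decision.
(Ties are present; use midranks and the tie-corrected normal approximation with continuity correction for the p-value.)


Step 1: Combine and sort all 12 observations; assign midranks.
sorted (value, group): (7,X), (10,X), (14,X), (15,X), (15,Y), (16,X), (16,Y), (19,X), (20,X), (25,X), (26,Y), (30,Y)
ranks: 7->1, 10->2, 14->3, 15->4.5, 15->4.5, 16->6.5, 16->6.5, 19->8, 20->9, 25->10, 26->11, 30->12
Step 2: Rank sum for X: R1 = 1 + 2 + 3 + 4.5 + 6.5 + 8 + 9 + 10 = 44.
Step 3: U_X = R1 - n1(n1+1)/2 = 44 - 8*9/2 = 44 - 36 = 8.
       U_Y = n1*n2 - U_X = 32 - 8 = 24.
Step 4: Ties are present, so use the tie-corrected normal approximation (with continuity correction) for the p-value.
Step 5: p-value = 0.201148; compare to alpha = 0.05. fail to reject H0.

U_X = 8, p = 0.201148, fail to reject H0 at alpha = 0.05.


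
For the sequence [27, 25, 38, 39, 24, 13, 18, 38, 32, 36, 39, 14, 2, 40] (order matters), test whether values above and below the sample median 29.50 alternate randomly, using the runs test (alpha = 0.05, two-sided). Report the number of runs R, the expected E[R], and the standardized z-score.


Step 1: Compute median = 29.50; label A = above, B = below.
Labels in order: BBAABBBAAAABBA  (n_A = 7, n_B = 7)
Step 2: Count runs R = 6.
Step 3: Under H0 (random ordering), E[R] = 2*n_A*n_B/(n_A+n_B) + 1 = 2*7*7/14 + 1 = 8.0000.
        Var[R] = 2*n_A*n_B*(2*n_A*n_B - n_A - n_B) / ((n_A+n_B)^2 * (n_A+n_B-1)) = 8232/2548 = 3.2308.
        SD[R] = 1.7974.
Step 4: Continuity-corrected z = (R + 0.5 - E[R]) / SD[R] = (6 + 0.5 - 8.0000) / 1.7974 = -0.8345.
Step 5: Two-sided p-value via normal approximation = 2*(1 - Phi(|z|)) = 0.403986.
Step 6: alpha = 0.05. fail to reject H0.

R = 6, z = -0.8345, p = 0.403986, fail to reject H0.


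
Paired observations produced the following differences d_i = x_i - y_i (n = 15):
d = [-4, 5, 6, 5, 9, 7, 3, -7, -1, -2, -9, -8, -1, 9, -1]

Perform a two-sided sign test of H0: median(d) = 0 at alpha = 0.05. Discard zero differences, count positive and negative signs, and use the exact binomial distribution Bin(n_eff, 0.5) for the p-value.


Step 1: Discard zero differences. Original n = 15; n_eff = number of nonzero differences = 15.
Nonzero differences (with sign): -4, +5, +6, +5, +9, +7, +3, -7, -1, -2, -9, -8, -1, +9, -1
Step 2: Count signs: positive = 7, negative = 8.
Step 3: Under H0: P(positive) = 0.5, so the number of positives S ~ Bin(15, 0.5).
Step 4: Two-sided exact p-value = sum of Bin(15,0.5) probabilities at or below the observed probability = 1.000000.
Step 5: alpha = 0.05. fail to reject H0.

n_eff = 15, pos = 7, neg = 8, p = 1.000000, fail to reject H0.
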